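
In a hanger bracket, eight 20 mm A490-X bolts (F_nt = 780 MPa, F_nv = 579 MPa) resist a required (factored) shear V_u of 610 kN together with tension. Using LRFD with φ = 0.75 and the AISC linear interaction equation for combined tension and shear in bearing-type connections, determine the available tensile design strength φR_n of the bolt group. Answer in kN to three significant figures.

A_b = π·20²/4 = 314.2 mm²; f_rv = 610 × 1000 / (8 × 314.2) = 242.7 MPa.
F'_nt = 1.3 F_nt − (F_nt / φF_nv) f_rv = 1.3·780 − (780/(0.75·579))·242.7 = 578 MPa, capped at F_nt → F'_nt = 578 MPa.
R_n = F'_nt · A_b · n = 578 × 314.2 × 8 / 1000 = 1453 kN.
Design strength φR_n = 0.75 × 1453 = 1090 kN.

1090 kN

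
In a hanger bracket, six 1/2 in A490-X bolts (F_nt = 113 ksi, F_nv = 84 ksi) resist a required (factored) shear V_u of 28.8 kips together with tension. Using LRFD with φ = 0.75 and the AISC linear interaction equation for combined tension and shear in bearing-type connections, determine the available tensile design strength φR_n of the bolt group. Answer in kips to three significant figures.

91.1 kips

A_b = π·0.5²/4 = 0.1963 in²; f_rv = 28.8 / (6 × 0.1963) = 24.45 ksi.
F'_nt = 1.3 F_nt − (F_nt / φF_nv) f_rv = 1.3·113 − (113/(0.75·84))·24.45 = 103.1 ksi, capped at F_nt → F'_nt = 103.1 ksi.
R_n = F'_nt · A_b · n = 103.1 × 0.1963 × 6 = 121.4 kips.
Design strength φR_n = 0.75 × 121.4 = 91.1 kips.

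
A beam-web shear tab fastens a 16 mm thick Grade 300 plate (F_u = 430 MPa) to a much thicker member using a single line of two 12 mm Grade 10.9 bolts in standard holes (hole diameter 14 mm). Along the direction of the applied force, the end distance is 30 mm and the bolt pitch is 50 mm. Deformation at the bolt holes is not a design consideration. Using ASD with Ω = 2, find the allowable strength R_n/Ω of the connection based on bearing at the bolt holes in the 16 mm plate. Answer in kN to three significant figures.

Per bolt r_n = 1.5 l_c t F_u ≤ 3.0 d t F_u; upper limit = 3.0 × 12 × 16 × 430 / 1000 = 247.7 kN.
Edge bolt: l_c = 30 − 14/2 = 23 mm → 1.5 × 23 × 16 × 430 / 1000 = 237.4 → r_n = 237.4 kN.
Interior bolts: l_c = 50 − 14 = 36 mm → 1.5 × 36 × 16 × 430 / 1000 = 371.5 → r_n = 247.7 kN.
R_n = 1 × 237.4 + 1 × 247.7 = 485 kN.
Allowable strength R_n/Ω = 485 / 2 = 243 kN.

243 kN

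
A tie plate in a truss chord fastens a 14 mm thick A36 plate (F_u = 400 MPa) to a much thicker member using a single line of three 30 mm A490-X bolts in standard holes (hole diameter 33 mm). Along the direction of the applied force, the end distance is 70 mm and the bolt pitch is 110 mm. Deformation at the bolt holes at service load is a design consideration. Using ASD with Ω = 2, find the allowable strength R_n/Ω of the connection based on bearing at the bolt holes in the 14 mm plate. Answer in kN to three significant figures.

583 kN

Per bolt r_n = 1.2 l_c t F_u ≤ 2.4 d t F_u; upper limit = 2.4 × 30 × 14 × 400 / 1000 = 403.2 kN.
Edge bolt: l_c = 70 − 33/2 = 53.5 mm → 1.2 × 53.5 × 14 × 400 / 1000 = 359.5 → r_n = 359.5 kN.
Interior bolts: l_c = 110 − 33 = 77 mm → 1.2 × 77 × 14 × 400 / 1000 = 517.4 → r_n = 403.2 kN.
R_n = 1 × 359.5 + 2 × 403.2 = 1166 kN.
Allowable strength R_n/Ω = 1166 / 2 = 583 kN.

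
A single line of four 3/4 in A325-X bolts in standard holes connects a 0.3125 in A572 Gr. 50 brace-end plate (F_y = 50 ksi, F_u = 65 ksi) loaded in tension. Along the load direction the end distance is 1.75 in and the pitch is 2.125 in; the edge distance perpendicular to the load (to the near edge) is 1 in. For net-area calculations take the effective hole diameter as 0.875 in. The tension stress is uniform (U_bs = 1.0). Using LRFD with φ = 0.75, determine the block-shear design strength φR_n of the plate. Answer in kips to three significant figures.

54.8 kips

Shear plane L_v = 1.75 + 3·2.125 = 8.125 in; A_gv = 8.125 × 0.3125 = 2.539 in².
A_nv = (8.125 − 3.5·0.875) × 0.3125 = 1.582 in².
A_nt = (1 − 0.5·0.875) × 0.3125 = 0.1758 in².
0.6 F_u A_nv = 61.7 kips; 0.6 F_y A_gv = 76.17 kips → shear rupture governs the shear term.
R_n = 61.7 + 1.0 × 65 × 0.1758 = 73.12 kips.
Design strength φR_n = 0.75 × 73.12 = 54.8 kips.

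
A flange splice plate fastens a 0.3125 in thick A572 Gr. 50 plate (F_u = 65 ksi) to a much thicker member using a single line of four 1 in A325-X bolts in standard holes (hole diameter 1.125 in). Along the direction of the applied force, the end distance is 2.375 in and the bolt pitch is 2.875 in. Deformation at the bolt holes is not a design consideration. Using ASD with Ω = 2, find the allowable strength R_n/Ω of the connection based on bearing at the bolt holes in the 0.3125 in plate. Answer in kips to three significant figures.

108 kips

Per bolt r_n = 1.5 l_c t F_u ≤ 3.0 d t F_u; upper limit = 3.0 × 1 × 0.3125 × 65 = 60.94 kips.
Edge bolt: l_c = 2.375 − 1.125/2 = 1.812 in → 1.5 × 1.812 × 0.3125 × 65 = 55.22 → r_n = 55.22 kips.
Interior bolts: l_c = 2.875 − 1.125 = 1.75 in → 1.5 × 1.75 × 0.3125 × 65 = 53.32 → r_n = 53.32 kips.
R_n = 1 × 55.22 + 3 × 53.32 = 215.2 kips.
Allowable strength R_n/Ω = 215.2 / 2 = 108 kips.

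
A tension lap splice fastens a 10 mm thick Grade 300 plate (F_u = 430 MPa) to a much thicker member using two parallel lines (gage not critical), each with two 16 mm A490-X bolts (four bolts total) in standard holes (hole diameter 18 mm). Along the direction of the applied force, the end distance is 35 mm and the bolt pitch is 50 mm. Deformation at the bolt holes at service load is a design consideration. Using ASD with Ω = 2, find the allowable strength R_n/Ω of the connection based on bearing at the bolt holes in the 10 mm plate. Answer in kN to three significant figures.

299 kN

Per bolt r_n = 1.2 l_c t F_u ≤ 2.4 d t F_u; upper limit = 2.4 × 16 × 10 × 430 / 1000 = 165.1 kN.
Edge bolt: l_c = 35 − 18/2 = 26 mm → 1.2 × 26 × 10 × 430 / 1000 = 134.2 → r_n = 134.2 kN.
Interior bolts: l_c = 50 − 18 = 32 mm → 1.2 × 32 × 10 × 430 / 1000 = 165.1 → r_n = 165.1 kN.
R_n = 2 × 134.2 + 2 × 165.1 = 598.6 kN.
Allowable strength R_n/Ω = 598.6 / 2 = 299 kN.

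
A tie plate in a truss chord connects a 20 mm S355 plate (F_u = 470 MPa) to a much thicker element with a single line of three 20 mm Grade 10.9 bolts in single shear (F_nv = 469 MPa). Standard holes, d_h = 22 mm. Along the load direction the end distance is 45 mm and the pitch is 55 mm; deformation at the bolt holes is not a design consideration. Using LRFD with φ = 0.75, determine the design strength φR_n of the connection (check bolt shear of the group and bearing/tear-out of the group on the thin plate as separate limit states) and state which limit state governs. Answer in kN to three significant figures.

Bolt shear: A_b = π·20²/4 = 314.2 mm²; R_n = 469 × 314.2 × 3 × 1 / 1000 = 442 kN → 0.75 × 442 = 332 kN.
Bearing (1.5 l_c t F_u ≤ 3.0 d t F_u): upper limit = 3.0·20·20·470 / 1000 = 564 kN.
  Edge l_c = 45 − 22/2 = 34 → r_n = 479.4 kN; interior l_c = 55 − 22 = 33 → r_n = 465.3 kN.
  R_n,bearing = 1·479.4 + 2·465.3 = 1410 kN → 0.75 × 1410 = 1060 kN.
Bolt shear governs: 332 kN.

332 kN (bolt shear governs)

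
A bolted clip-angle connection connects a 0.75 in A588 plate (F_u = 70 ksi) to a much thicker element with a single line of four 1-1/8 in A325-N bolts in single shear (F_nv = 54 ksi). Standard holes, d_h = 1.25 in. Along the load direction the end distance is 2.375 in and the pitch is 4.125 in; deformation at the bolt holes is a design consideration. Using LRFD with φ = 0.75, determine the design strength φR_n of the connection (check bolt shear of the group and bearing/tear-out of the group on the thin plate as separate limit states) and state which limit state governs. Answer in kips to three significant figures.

161 kips (bolt shear governs)

Bolt shear: A_b = π·1.125²/4 = 0.994 in²; R_n = 54 × 0.994 × 4 × 1 = 214.7 kips → 0.75 × 214.7 = 161 kips.
Bearing (1.2 l_c t F_u ≤ 2.4 d t F_u): upper limit = 2.4·1.125·0.75·70 = 141.8 kips.
  Edge l_c = 2.375 − 1.25/2 = 1.75 → r_n = 110.3 kips; interior l_c = 4.125 − 1.25 = 2.875 → r_n = 141.8 kips.
  R_n,bearing = 1·110.3 + 3·141.8 = 535.5 kips → 0.75 × 535.5 = 402 kips.
Bolt shear governs: 161 kips.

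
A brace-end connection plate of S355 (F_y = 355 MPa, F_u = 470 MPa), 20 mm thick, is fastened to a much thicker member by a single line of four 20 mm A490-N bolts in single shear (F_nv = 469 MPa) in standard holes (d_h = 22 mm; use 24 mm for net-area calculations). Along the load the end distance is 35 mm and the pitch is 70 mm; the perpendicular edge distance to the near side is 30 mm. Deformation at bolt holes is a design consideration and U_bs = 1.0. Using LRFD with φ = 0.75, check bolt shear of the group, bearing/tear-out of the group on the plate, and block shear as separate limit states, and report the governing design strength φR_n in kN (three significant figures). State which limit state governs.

Bolt shear: A_b = π·20²/4 = 314.2 mm²; R_n = 469 × 314.2 × 4 × 1 / 1000 = 589.4 kN → 0.75 × 589.4 = 442 kN.
Bearing: edge l_c = 24, r_n = 270.7 kN; interior l_c = 48, r_n = 451.2 kN; R_n = 270.7 + 3·451.2 = 1624 kN → 1220 kN.
Block shear: A_gv = 4900, A_nv = 3220, A_nt = 360 mm²; R_n = min(0.6F_uA_nv, 0.6F_yA_gv) + U_bs·F_u·A_nt = 1077 kN → 808 kN.
Bolt shear governs: 442 kN.

442 kN (bolt shear governs)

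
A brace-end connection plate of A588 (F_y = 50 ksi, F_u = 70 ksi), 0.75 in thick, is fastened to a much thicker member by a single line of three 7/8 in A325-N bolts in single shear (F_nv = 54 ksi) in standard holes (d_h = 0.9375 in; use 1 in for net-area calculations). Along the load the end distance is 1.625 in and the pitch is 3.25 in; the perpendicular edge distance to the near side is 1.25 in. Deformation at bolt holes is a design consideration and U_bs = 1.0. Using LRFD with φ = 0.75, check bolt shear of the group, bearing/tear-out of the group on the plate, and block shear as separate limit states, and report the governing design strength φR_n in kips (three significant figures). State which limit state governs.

Bolt shear: A_b = π·0.875²/4 = 0.6013 in²; R_n = 54 × 0.6013 × 3 × 1 = 97.41 kips → 0.75 × 97.41 = 73.1 kips.
Bearing: edge l_c = 1.156, r_n = 72.84 kips; interior l_c = 2.312, r_n = 110.3 kips; R_n = 72.84 + 2·110.3 = 293.3 kips → 220 kips.
Block shear: A_gv = 6.094, A_nv = 4.219, A_nt = 0.5625 in²; R_n = min(0.6F_uA_nv, 0.6F_yA_gv) + U_bs·F_u·A_nt = 216.6 kips → 162 kips.
Bolt shear governs: 73.1 kips.

73.1 kips (bolt shear governs)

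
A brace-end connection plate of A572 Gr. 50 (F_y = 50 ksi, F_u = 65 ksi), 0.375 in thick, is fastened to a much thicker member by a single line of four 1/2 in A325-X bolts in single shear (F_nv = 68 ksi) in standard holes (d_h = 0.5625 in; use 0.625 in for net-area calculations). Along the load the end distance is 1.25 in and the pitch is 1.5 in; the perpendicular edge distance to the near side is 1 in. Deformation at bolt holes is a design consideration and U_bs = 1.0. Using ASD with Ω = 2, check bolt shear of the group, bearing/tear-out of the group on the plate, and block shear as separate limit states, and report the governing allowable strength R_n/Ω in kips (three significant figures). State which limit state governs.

Bolt shear: A_b = π·0.5²/4 = 0.1963 in²; R_n = 68 × 0.1963 × 4 × 1 = 53.41 kips → 53.41 / 2 = 26.7 kips.
Bearing: edge l_c = 0.9688, r_n = 28.34 kips; interior l_c = 0.9375, r_n = 27.42 kips; R_n = 28.34 + 3·27.42 = 110.6 kips → 55.3 kips.
Block shear: A_gv = 2.156, A_nv = 1.336, A_nt = 0.2578 in²; R_n = min(0.6F_uA_nv, 0.6F_yA_gv) + U_bs·F_u·A_nt = 68.86 kips → 34.4 kips.
Bolt shear governs: 26.7 kips.

26.7 kips (bolt shear governs)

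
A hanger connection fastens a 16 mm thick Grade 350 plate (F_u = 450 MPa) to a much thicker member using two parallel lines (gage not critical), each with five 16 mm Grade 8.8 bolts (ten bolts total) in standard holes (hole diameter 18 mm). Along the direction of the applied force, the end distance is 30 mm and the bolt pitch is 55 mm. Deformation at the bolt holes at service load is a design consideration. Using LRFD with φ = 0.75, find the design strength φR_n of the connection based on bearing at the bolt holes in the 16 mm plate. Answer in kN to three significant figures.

Per bolt r_n = 1.2 l_c t F_u ≤ 2.4 d t F_u; upper limit = 2.4 × 16 × 16 × 450 / 1000 = 276.5 kN.
Edge bolt: l_c = 30 − 18/2 = 21 mm → 1.2 × 21 × 16 × 450 / 1000 = 181.4 → r_n = 181.4 kN.
Interior bolts: l_c = 55 − 18 = 37 mm → 1.2 × 37 × 16 × 450 / 1000 = 319.7 → r_n = 276.5 kN.
R_n = 2 × 181.4 + 8 × 276.5 = 2575 kN.
Design strength φR_n = 0.75 × 2575 = 1930 kN.

1930 kN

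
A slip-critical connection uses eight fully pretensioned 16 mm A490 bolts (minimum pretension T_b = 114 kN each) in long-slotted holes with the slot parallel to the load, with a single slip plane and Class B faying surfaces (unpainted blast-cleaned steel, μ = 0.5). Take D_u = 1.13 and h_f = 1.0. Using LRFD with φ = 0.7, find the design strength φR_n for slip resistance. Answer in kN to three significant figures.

R_n = μ · D_u · h_f · T_b · n_s · n_b = 0.5 × 1.13 × 1.0 × 114 × 1 × 8 = 515.3 kN.
Design strength φR_n = 0.7 × 515.3 = 361 kN.

361 kN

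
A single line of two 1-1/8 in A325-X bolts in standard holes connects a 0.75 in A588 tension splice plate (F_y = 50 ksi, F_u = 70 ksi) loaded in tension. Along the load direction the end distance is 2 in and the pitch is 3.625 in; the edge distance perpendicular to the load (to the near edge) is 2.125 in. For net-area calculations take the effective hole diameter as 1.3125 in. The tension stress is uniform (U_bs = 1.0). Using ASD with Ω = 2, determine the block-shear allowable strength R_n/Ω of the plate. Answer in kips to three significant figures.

Shear plane L_v = 2 + 1·3.625 = 5.625 in; A_gv = 5.625 × 0.75 = 4.219 in².
A_nv = (5.625 − 1.5·1.3125) × 0.75 = 2.742 in².
A_nt = (2.125 − 0.5·1.3125) × 0.75 = 1.102 in².
0.6 F_u A_nv = 115.2 kips; 0.6 F_y A_gv = 126.6 kips → shear rupture governs the shear term.
R_n = 115.2 + 1.0 × 70 × 1.102 = 192.3 kips.
Allowable strength R_n/Ω = 192.3 / 2 = 96.1 kips.

96.1 kips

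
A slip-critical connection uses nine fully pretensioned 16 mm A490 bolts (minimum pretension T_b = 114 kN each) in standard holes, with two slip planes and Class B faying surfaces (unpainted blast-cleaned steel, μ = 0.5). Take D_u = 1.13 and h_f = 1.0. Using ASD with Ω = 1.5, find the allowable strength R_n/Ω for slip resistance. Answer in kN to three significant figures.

R_n = μ · D_u · h_f · T_b · n_s · n_b = 0.5 × 1.13 × 1.0 × 114 × 2 × 9 = 1159 kN.
Allowable strength R_n/Ω = 1159 / 1.5 = 773 kN.

773 kN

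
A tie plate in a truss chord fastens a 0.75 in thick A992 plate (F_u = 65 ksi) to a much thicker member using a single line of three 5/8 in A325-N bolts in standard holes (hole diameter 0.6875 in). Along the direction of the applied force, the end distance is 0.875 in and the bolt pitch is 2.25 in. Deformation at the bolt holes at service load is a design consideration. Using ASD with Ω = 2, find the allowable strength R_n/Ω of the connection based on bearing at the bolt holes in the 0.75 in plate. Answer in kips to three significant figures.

Per bolt r_n = 1.2 l_c t F_u ≤ 2.4 d t F_u; upper limit = 2.4 × 0.625 × 0.75 × 65 = 73.12 kips.
Edge bolt: l_c = 0.875 − 0.6875/2 = 0.5312 in → 1.2 × 0.5312 × 0.75 × 65 = 31.08 → r_n = 31.08 kips.
Interior bolts: l_c = 2.25 − 0.6875 = 1.562 in → 1.2 × 1.562 × 0.75 × 65 = 91.41 → r_n = 73.12 kips.
R_n = 1 × 31.08 + 2 × 73.12 = 177.3 kips.
Allowable strength R_n/Ω = 177.3 / 2 = 88.7 kips.

88.7 kips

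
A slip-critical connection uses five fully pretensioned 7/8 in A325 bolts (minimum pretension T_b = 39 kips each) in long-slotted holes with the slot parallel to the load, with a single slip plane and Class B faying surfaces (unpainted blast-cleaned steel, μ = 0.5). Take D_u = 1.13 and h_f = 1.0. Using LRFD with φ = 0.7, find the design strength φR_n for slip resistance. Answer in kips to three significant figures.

R_n = μ · D_u · h_f · T_b · n_s · n_b = 0.5 × 1.13 × 1.0 × 39 × 1 × 5 = 110.2 kips.
Design strength φR_n = 0.7 × 110.2 = 77.1 kips.

77.1 kips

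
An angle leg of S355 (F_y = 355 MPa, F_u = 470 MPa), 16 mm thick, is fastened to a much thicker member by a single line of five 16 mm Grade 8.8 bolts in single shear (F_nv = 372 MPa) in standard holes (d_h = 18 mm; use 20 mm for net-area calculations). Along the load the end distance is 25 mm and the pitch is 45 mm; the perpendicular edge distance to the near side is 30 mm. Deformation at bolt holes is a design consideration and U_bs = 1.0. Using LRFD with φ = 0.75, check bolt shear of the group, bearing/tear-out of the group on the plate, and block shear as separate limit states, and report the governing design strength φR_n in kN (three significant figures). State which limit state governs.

Bolt shear: A_b = π·16²/4 = 201.1 mm²; R_n = 372 × 201.1 × 5 × 1 / 1000 = 374 kN → 0.75 × 374 = 280 kN.
Bearing: edge l_c = 16, r_n = 144.4 kN; interior l_c = 27, r_n = 243.6 kN; R_n = 144.4 + 4·243.6 = 1119 kN → 839 kN.
Block shear: A_gv = 3280, A_nv = 1840, A_nt = 320 mm²; R_n = min(0.6F_uA_nv, 0.6F_yA_gv) + U_bs·F_u·A_nt = 669.3 kN → 502 kN.
Bolt shear governs: 280 kN.

280 kN (bolt shear governs)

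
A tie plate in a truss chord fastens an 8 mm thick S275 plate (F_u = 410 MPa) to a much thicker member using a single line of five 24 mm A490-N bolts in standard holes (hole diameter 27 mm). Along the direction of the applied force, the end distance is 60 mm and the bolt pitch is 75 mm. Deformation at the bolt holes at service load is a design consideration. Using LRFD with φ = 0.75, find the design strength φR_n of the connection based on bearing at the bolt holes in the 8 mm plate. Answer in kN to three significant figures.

704 kN

Per bolt r_n = 1.2 l_c t F_u ≤ 2.4 d t F_u; upper limit = 2.4 × 24 × 8 × 410 / 1000 = 188.9 kN.
Edge bolt: l_c = 60 − 27/2 = 46.5 mm → 1.2 × 46.5 × 8 × 410 / 1000 = 183 → r_n = 183 kN.
Interior bolts: l_c = 75 − 27 = 48 mm → 1.2 × 48 × 8 × 410 / 1000 = 188.9 → r_n = 188.9 kN.
R_n = 1 × 183 + 4 × 188.9 = 938.7 kN.
Design strength φR_n = 0.75 × 938.7 = 704 kN.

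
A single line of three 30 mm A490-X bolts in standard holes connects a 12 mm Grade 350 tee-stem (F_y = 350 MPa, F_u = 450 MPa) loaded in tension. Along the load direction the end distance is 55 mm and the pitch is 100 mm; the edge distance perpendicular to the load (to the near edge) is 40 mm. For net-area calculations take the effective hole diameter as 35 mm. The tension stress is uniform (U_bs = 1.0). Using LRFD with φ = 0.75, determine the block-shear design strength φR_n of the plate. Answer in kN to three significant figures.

Shear plane L_v = 55 + 2·100 = 255 mm; A_gv = 255 × 12 = 3060 mm².
A_nv = (255 − 2.5·35) × 12 = 2010 mm².
A_nt = (40 − 0.5·35) × 12 = 270 mm².
0.6 F_u A_nv = 542.7 kN; 0.6 F_y A_gv = 642.6 kN → shear rupture governs the shear term.
R_n = 542.7 + 1.0 × 450 × 270 / 1000 = 664.2 kN.
Design strength φR_n = 0.75 × 664.2 = 498 kN.

498 kN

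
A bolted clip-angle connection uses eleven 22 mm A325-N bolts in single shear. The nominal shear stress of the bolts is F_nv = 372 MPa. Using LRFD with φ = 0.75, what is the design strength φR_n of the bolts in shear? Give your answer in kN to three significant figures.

A_b = π × 22² / 4 = 380.1 mm².
R_n = F_nv · A_b · n · n_s = 372 × 380.1 × 11 × 1 / 1000 = 1556 kN.
Design strength φR_n = 0.75 × 1556 = 1170 kN.

1170 kN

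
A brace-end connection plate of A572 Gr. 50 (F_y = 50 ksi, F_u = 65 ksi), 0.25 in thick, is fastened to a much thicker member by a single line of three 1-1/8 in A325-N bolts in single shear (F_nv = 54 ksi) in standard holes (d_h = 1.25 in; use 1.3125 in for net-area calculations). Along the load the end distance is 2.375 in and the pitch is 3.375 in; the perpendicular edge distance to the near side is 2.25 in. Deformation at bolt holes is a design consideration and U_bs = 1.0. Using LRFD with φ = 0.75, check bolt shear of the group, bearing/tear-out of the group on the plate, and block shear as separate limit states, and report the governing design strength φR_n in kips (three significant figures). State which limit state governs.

62.2 kips (block shear governs)

Bolt shear: A_b = π·1.125²/4 = 0.994 in²; R_n = 54 × 0.994 × 3 × 1 = 161 kips → 0.75 × 161 = 121 kips.
Bearing: edge l_c = 1.75, r_n = 34.12 kips; interior l_c = 2.125, r_n = 41.44 kips; R_n = 34.12 + 2·41.44 = 117 kips → 87.8 kips.
Block shear: A_gv = 2.281, A_nv = 1.461, A_nt = 0.3984 in²; R_n = min(0.6F_uA_nv, 0.6F_yA_gv) + U_bs·F_u·A_nt = 82.88 kips → 62.2 kips.
Block shear governs: 62.2 kips.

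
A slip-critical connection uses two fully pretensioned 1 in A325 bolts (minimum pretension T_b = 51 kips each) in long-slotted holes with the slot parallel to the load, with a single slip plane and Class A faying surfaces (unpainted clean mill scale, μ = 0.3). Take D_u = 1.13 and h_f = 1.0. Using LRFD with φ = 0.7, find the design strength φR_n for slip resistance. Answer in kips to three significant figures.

24.2 kips

R_n = μ · D_u · h_f · T_b · n_s · n_b = 0.3 × 1.13 × 1.0 × 51 × 1 × 2 = 34.58 kips.
Design strength φR_n = 0.7 × 34.58 = 24.2 kips.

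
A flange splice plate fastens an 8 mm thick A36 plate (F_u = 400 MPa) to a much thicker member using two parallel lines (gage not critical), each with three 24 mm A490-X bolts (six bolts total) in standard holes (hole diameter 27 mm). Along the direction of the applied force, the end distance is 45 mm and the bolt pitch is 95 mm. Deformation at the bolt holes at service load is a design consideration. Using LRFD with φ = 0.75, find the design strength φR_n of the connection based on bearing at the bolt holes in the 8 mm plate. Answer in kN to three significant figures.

Per bolt r_n = 1.2 l_c t F_u ≤ 2.4 d t F_u; upper limit = 2.4 × 24 × 8 × 400 / 1000 = 184.3 kN.
Edge bolt: l_c = 45 − 27/2 = 31.5 mm → 1.2 × 31.5 × 8 × 400 / 1000 = 121 → r_n = 121 kN.
Interior bolts: l_c = 95 − 27 = 68 mm → 1.2 × 68 × 8 × 400 / 1000 = 261.1 → r_n = 184.3 kN.
R_n = 2 × 121 + 4 × 184.3 = 979.2 kN.
Design strength φR_n = 0.75 × 979.2 = 734 kN.

734 kN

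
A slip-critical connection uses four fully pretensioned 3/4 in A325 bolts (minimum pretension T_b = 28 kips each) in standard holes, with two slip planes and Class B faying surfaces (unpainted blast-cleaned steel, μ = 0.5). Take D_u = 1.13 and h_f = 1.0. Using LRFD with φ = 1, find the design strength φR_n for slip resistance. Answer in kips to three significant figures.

R_n = μ · D_u · h_f · T_b · n_s · n_b = 0.5 × 1.13 × 1.0 × 28 × 2 × 4 = 126.6 kips.
Design strength φR_n = 1 × 126.6 = 127 kips.

127 kips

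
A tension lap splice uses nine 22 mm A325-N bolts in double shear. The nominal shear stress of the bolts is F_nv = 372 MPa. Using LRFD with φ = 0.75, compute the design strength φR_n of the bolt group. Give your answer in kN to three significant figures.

1910 kN

A_b = π × 22² / 4 = 380.1 mm².
R_n = F_nv · A_b · n · n_s = 372 × 380.1 × 9 × 2 / 1000 = 2545 kN.
Design strength φR_n = 0.75 × 2545 = 1910 kN.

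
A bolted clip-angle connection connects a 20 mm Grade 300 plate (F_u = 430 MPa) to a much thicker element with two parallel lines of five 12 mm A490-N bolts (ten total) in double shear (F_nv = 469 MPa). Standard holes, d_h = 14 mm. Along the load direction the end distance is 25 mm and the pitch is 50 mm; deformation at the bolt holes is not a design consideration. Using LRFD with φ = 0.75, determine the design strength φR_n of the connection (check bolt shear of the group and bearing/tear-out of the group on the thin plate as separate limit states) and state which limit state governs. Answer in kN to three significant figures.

Bolt shear: A_b = π·12²/4 = 113.1 mm²; R_n = 469 × 113.1 × 10 × 2 / 1000 = 1061 kN → 0.75 × 1061 = 796 kN.
Bearing (1.5 l_c t F_u ≤ 3.0 d t F_u): upper limit = 3.0·12·20·430 / 1000 = 309.6 kN.
  Edge l_c = 25 − 14/2 = 18 → r_n = 232.2 kN; interior l_c = 50 − 14 = 36 → r_n = 309.6 kN.
  R_n,bearing = 2·232.2 + 8·309.6 = 2941 kN → 0.75 × 2941 = 2210 kN.
Bolt shear governs: 796 kN.

796 kN (bolt shear governs)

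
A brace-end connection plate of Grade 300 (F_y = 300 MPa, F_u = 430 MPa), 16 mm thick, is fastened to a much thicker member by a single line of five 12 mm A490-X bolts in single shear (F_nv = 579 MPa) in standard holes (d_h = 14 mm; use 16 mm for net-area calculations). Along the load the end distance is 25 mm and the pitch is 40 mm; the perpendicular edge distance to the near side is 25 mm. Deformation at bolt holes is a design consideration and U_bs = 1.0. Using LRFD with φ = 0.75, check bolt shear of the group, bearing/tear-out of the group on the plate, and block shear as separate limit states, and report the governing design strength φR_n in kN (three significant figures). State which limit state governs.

Bolt shear: A_b = π·12²/4 = 113.1 mm²; R_n = 579 × 113.1 × 5 × 1 / 1000 = 327.4 kN → 0.75 × 327.4 = 246 kN.
Bearing: edge l_c = 18, r_n = 148.6 kN; interior l_c = 26, r_n = 198.1 kN; R_n = 148.6 + 4·198.1 = 941.2 kN → 706 kN.
Block shear: A_gv = 2960, A_nv = 1808, A_nt = 272 mm²; R_n = min(0.6F_uA_nv, 0.6F_yA_gv) + U_bs·F_u·A_nt = 583.4 kN → 438 kN.
Bolt shear governs: 246 kN.

246 kN (bolt shear governs)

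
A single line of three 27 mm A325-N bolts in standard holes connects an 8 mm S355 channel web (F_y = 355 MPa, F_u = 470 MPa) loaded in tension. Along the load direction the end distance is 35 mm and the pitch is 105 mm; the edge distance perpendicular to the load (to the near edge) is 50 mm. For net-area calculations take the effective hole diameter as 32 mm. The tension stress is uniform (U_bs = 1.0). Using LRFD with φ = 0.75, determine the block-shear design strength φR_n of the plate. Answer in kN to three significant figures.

Shear plane L_v = 35 + 2·105 = 245 mm; A_gv = 245 × 8 = 1960 mm².
A_nv = (245 − 2.5·32) × 8 = 1320 mm².
A_nt = (50 − 0.5·32) × 8 = 272 mm².
0.6 F_u A_nv = 372.2 kN; 0.6 F_y A_gv = 417.5 kN → shear rupture governs the shear term.
R_n = 372.2 + 1.0 × 470 × 272 / 1000 = 500.1 kN.
Design strength φR_n = 0.75 × 500.1 = 375 kN.

375 kN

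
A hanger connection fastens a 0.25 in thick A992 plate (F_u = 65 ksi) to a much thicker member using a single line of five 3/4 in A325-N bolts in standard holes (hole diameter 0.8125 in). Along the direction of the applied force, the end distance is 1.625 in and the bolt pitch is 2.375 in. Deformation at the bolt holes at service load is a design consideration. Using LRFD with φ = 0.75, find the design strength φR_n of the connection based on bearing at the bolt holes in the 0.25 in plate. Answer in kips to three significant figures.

106 kips

Per bolt r_n = 1.2 l_c t F_u ≤ 2.4 d t F_u; upper limit = 2.4 × 0.75 × 0.25 × 65 = 29.25 kips.
Edge bolt: l_c = 1.625 − 0.8125/2 = 1.219 in → 1.2 × 1.219 × 0.25 × 65 = 23.77 → r_n = 23.77 kips.
Interior bolts: l_c = 2.375 − 0.8125 = 1.562 in → 1.2 × 1.562 × 0.25 × 65 = 30.47 → r_n = 29.25 kips.
R_n = 1 × 23.77 + 4 × 29.25 = 140.8 kips.
Design strength φR_n = 0.75 × 140.8 = 106 kips.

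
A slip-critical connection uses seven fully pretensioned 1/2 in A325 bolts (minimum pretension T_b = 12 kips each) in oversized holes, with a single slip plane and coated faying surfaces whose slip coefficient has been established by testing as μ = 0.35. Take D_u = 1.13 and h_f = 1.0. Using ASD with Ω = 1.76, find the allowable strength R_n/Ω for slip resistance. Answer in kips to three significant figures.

18.9 kips

R_n = μ · D_u · h_f · T_b · n_s · n_b = 0.35 × 1.13 × 1.0 × 12 × 1 × 7 = 33.22 kips.
Allowable strength R_n/Ω = 33.22 / 1.76 = 18.9 kips.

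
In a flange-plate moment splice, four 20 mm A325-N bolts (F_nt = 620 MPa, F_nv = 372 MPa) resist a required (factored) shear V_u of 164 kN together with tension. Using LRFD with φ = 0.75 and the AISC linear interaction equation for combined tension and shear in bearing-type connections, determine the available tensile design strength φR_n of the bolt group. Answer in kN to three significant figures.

A_b = π·20²/4 = 314.2 mm²; f_rv = 164 × 1000 / (4 × 314.2) = 130.5 MPa.
F'_nt = 1.3 F_nt − (F_nt / φF_nv) f_rv = 1.3·620 − (620/(0.75·372))·130.5 = 516 MPa, capped at F_nt → F'_nt = 516 MPa.
R_n = F'_nt · A_b · n = 516 × 314.2 × 4 / 1000 = 648.4 kN.
Design strength φR_n = 0.75 × 648.4 = 486 kN.

486 kN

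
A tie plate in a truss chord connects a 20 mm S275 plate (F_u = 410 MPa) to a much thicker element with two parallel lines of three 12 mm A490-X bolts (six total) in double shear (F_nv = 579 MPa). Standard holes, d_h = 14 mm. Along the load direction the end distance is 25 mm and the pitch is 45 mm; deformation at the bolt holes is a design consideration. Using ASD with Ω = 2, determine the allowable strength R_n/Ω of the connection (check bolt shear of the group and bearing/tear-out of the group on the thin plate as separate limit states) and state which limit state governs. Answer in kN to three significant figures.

393 kN (bolt shear governs)

Bolt shear: A_b = π·12²/4 = 113.1 mm²; R_n = 579 × 113.1 × 6 × 2 / 1000 = 785.8 kN → 785.8 / 2 = 393 kN.
Bearing (1.2 l_c t F_u ≤ 2.4 d t F_u): upper limit = 2.4·12·20·410 / 1000 = 236.2 kN.
  Edge l_c = 25 − 14/2 = 18 → r_n = 177.1 kN; interior l_c = 45 − 14 = 31 → r_n = 236.2 kN.
  R_n,bearing = 2·177.1 + 4·236.2 = 1299 kN → 1299 / 2 = 649 kN.
Bolt shear governs: 393 kN.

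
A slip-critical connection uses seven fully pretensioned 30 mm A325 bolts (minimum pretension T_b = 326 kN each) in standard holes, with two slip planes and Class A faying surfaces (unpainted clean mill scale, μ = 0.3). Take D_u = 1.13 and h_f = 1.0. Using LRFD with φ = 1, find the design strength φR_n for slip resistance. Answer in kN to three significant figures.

1550 kN

R_n = μ · D_u · h_f · T_b · n_s · n_b = 0.3 × 1.13 × 1.0 × 326 × 2 × 7 = 1547 kN.
Design strength φR_n = 1 × 1547 = 1550 kN.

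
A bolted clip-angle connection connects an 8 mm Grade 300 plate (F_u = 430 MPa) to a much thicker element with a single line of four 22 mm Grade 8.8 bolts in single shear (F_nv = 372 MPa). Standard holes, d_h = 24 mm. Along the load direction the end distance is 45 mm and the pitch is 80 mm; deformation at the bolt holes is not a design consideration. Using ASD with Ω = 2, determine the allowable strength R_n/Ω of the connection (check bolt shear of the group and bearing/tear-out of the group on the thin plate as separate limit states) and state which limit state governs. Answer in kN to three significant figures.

Bolt shear: A_b = π·22²/4 = 380.1 mm²; R_n = 372 × 380.1 × 4 × 1 / 1000 = 565.6 kN → 565.6 / 2 = 283 kN.
Bearing (1.5 l_c t F_u ≤ 3.0 d t F_u): upper limit = 3.0·22·8·430 / 1000 = 227 kN.
  Edge l_c = 45 − 24/2 = 33 → r_n = 170.3 kN; interior l_c = 80 − 24 = 56 → r_n = 227 kN.
  R_n,bearing = 1·170.3 + 3·227 = 851.4 kN → 851.4 / 2 = 426 kN.
Bolt shear governs: 283 kN.

283 kN (bolt shear governs)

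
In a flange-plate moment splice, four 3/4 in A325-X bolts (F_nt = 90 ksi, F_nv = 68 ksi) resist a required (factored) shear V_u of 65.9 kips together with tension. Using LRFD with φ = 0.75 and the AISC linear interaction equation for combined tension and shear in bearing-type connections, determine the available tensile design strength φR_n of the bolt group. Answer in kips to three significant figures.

A_b = π·0.75²/4 = 0.4418 in²; f_rv = 65.9 / (4 × 0.4418) = 37.29 ksi.
F'_nt = 1.3 F_nt − (F_nt / φF_nv) f_rv = 1.3·90 − (90/(0.75·68))·37.29 = 51.19 ksi, capped at F_nt → F'_nt = 51.19 ksi.
R_n = F'_nt · A_b · n = 51.19 × 0.4418 × 4 = 90.46 kips.
Design strength φR_n = 0.75 × 90.46 = 67.8 kips.

67.8 kips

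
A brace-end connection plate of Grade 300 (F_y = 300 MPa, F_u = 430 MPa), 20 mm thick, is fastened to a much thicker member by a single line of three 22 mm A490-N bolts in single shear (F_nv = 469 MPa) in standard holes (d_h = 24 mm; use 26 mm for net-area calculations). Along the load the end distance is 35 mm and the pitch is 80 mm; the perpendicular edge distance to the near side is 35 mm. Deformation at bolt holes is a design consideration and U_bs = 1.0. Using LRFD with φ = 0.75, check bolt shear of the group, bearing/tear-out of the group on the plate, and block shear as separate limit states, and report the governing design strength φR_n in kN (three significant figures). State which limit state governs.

Bolt shear: A_b = π·22²/4 = 380.1 mm²; R_n = 469 × 380.1 × 3 × 1 / 1000 = 534.8 kN → 0.75 × 534.8 = 401 kN.
Bearing: edge l_c = 23, r_n = 237.4 kN; interior l_c = 56, r_n = 454.1 kN; R_n = 237.4 + 2·454.1 = 1146 kN → 859 kN.
Block shear: A_gv = 3900, A_nv = 2600, A_nt = 440 mm²; R_n = min(0.6F_uA_nv, 0.6F_yA_gv) + U_bs·F_u·A_nt = 860 kN → 645 kN.
Bolt shear governs: 401 kN.

401 kN (bolt shear governs)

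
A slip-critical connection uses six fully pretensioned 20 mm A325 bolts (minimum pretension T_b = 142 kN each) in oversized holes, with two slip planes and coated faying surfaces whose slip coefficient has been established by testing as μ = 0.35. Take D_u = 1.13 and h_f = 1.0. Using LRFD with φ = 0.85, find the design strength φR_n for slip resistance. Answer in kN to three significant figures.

573 kN

R_n = μ · D_u · h_f · T_b · n_s · n_b = 0.35 × 1.13 × 1.0 × 142 × 2 × 6 = 673.9 kN.
Design strength φR_n = 0.85 × 673.9 = 573 kN.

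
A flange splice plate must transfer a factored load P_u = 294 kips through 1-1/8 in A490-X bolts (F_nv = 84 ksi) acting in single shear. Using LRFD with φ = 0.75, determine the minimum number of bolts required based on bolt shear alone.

A_b = π·1.125²/4 = 0.994 in².
Per-bolt design strength φR_n = 0.75 × 84 × 0.994 × 1 = 62.62 kips.
n ≥ 294 / 62.62 = 4.695 → use 5 bolts.

5 bolts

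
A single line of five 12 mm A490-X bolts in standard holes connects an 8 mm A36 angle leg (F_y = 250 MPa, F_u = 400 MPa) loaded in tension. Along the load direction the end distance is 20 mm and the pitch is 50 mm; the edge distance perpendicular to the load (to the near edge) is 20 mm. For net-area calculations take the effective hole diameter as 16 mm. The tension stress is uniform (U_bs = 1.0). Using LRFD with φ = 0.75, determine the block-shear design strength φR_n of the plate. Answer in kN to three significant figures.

Shear plane L_v = 20 + 4·50 = 220 mm; A_gv = 220 × 8 = 1760 mm².
A_nv = (220 − 4.5·16) × 8 = 1184 mm².
A_nt = (20 − 0.5·16) × 8 = 96 mm².
0.6 F_u A_nv = 284.2 kN; 0.6 F_y A_gv = 264 kN → shear yielding governs the shear term.
R_n = 264 + 1.0 × 400 × 96 / 1000 = 302.4 kN.
Design strength φR_n = 0.75 × 302.4 = 227 kN.

227 kN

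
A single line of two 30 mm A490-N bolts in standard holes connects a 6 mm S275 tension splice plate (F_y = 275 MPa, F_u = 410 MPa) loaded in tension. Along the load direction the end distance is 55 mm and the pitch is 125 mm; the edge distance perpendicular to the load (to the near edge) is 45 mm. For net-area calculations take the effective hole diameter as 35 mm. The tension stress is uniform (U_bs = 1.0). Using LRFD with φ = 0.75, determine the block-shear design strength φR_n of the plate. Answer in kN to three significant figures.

184 kN

Shear plane L_v = 55 + 1·125 = 180 mm; A_gv = 180 × 6 = 1080 mm².
A_nv = (180 − 1.5·35) × 6 = 765 mm².
A_nt = (45 − 0.5·35) × 6 = 165 mm².
0.6 F_u A_nv = 188.2 kN; 0.6 F_y A_gv = 178.2 kN → shear yielding governs the shear term.
R_n = 178.2 + 1.0 × 410 × 165 / 1000 = 245.9 kN.
Design strength φR_n = 0.75 × 245.9 = 184 kN.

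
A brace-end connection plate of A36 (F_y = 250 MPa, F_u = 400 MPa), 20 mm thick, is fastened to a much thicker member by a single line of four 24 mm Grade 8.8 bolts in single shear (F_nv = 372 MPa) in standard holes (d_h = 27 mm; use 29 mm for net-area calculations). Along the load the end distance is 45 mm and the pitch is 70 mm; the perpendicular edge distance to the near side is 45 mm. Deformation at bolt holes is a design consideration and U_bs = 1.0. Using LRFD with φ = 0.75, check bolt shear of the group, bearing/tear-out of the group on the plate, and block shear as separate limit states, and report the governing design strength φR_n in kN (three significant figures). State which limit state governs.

505 kN (bolt shear governs)

Bolt shear: A_b = π·24²/4 = 452.4 mm²; R_n = 372 × 452.4 × 4 × 1 / 1000 = 673.2 kN → 0.75 × 673.2 = 505 kN.
Bearing: edge l_c = 31.5, r_n = 302.4 kN; interior l_c = 43, r_n = 412.8 kN; R_n = 302.4 + 3·412.8 = 1541 kN → 1160 kN.
Block shear: A_gv = 5100, A_nv = 3070, A_nt = 610 mm²; R_n = min(0.6F_uA_nv, 0.6F_yA_gv) + U_bs·F_u·A_nt = 980.8 kN → 736 kN.
Bolt shear governs: 505 kN.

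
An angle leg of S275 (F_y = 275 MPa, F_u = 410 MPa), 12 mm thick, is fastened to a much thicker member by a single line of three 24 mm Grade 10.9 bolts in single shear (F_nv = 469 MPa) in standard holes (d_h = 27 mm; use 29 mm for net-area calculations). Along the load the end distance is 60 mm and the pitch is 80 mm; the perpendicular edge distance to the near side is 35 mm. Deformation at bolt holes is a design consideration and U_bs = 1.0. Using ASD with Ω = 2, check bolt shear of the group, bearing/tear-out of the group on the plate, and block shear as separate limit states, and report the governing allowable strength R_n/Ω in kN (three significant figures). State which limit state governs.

Bolt shear: A_b = π·24²/4 = 452.4 mm²; R_n = 469 × 452.4 × 3 × 1 / 1000 = 636.5 kN → 636.5 / 2 = 318 kN.
Bearing: edge l_c = 46.5, r_n = 274.5 kN; interior l_c = 53, r_n = 283.4 kN; R_n = 274.5 + 2·283.4 = 841.3 kN → 421 kN.
Block shear: A_gv = 2640, A_nv = 1770, A_nt = 246 mm²; R_n = min(0.6F_uA_nv, 0.6F_yA_gv) + U_bs·F_u·A_nt = 536.3 kN → 268 kN.
Block shear governs: 268 kN.

268 kN (block shear governs)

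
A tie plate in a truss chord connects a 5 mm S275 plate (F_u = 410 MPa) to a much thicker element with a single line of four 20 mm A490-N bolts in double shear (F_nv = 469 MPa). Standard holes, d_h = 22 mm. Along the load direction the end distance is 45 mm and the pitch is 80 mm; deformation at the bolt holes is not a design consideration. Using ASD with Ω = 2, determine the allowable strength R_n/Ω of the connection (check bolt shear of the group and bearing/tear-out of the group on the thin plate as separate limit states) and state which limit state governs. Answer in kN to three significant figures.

237 kN (bearing governs)

Bolt shear: A_b = π·20²/4 = 314.2 mm²; R_n = 469 × 314.2 × 4 × 2 / 1000 = 1179 kN → 1179 / 2 = 589 kN.
Bearing (1.5 l_c t F_u ≤ 3.0 d t F_u): upper limit = 3.0·20·5·410 / 1000 = 123 kN.
  Edge l_c = 45 − 22/2 = 34 → r_n = 104.5 kN; interior l_c = 80 − 22 = 58 → r_n = 123 kN.
  R_n,bearing = 1·104.5 + 3·123 = 473.6 kN → 473.6 / 2 = 237 kN.
Bearing governs: 237 kN.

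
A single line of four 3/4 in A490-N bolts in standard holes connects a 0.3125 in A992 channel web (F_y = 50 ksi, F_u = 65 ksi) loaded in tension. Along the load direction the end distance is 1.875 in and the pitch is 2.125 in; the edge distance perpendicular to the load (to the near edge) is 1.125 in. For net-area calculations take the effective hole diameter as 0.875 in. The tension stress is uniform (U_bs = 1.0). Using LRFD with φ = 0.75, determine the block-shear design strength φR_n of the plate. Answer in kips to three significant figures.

57.9 kips

Shear plane L_v = 1.875 + 3·2.125 = 8.25 in; A_gv = 8.25 × 0.3125 = 2.578 in².
A_nv = (8.25 − 3.5·0.875) × 0.3125 = 1.621 in².
A_nt = (1.125 − 0.5·0.875) × 0.3125 = 0.2148 in².
0.6 F_u A_nv = 63.22 kips; 0.6 F_y A_gv = 77.34 kips → shear rupture governs the shear term.
R_n = 63.22 + 1.0 × 65 × 0.2148 = 77.19 kips.
Design strength φR_n = 0.75 × 77.19 = 57.9 kips.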